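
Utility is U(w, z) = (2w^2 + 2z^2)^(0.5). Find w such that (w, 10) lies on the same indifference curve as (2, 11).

U depends on (w, z) only through S = 2w^2 + 2z^2, so equal utility means equal S. At (2, 11): S = 250.
With z = 10: 2·10^2 = 200, so 2w^2 = 250 − 200 = 50, i.e. w^2 = 25.
Hence w = √25 = 5.
Check: U(5, 10) = 15.8114.

w = 5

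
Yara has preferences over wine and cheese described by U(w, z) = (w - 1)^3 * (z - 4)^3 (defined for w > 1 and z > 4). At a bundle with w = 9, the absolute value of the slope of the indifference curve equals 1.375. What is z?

MU_w = 3·(w−1)^2·(z−4)^3, MU_z = 3·(w−1)^3·(z−4)^2.
MRS = (z−4)/(w−1).
Substitute w = 9: MRS = (z − 4)/8. Setting this equal to 1.375 gives z − 4 = 1.375·8 = 11, so z = 15.

z = 15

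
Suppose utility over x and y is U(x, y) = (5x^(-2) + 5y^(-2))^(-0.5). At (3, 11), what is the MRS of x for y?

MRS = 1331/27

For CES with ρ = -2, MRS = (y/x)^3.
At (3, 11): MRS = 1331/27.
That is, one extra unit of x is worth 1331/27 units of y at the margin.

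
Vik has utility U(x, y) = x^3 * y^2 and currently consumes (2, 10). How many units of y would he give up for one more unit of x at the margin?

MRS = 7.5

MU_x = 3·x^2·y^2 and MU_y = 2·x^3·y.
MRS = MU_x/MU_y = (3/2)·y/x.
At (2, 10): MRS = 7.5.
So at (2, 10) the consumer would give up 7.5 units of y for one more unit of x.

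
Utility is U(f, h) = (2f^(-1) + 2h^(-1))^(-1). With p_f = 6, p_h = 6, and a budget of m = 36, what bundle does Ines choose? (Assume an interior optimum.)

For CES with ρ = -1, MRS = (h/f)^2.
Tangency: set MRS = p_f/p_h = 6/6 = 1.
So (h/f)^2 = 1; taking the square root, h/f = 1, i.e. h = f.
Substitute into the budget 6·f + 6·h = 36: 12·f = 36, so f* = 3 and h* = 3.

f* = 3, h* = 3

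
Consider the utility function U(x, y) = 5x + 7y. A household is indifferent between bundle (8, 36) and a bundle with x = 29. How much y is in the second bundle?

U(8, 36) = 292.
Set U(29, y) = 292 and solve.
5·29 + 7y = 292 ⇒ 7y = 147 ⇒ y = 21.
Check: U(29, 21) = 292.

y = 21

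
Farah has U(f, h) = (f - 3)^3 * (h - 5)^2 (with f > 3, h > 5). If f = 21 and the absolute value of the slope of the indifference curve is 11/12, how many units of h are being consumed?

MU_f = 3·(f−3)^2·(h−5)^2, MU_h = 2·(f−3)^3·(h−5).
MRS = (3/2)·(h−5)/(f−3).
Substitute f = 21: MRS = (h − 5)/12. Setting this equal to 11/12 gives h − 5 = (11/12)·12 = 11, so h = 16.

h = 16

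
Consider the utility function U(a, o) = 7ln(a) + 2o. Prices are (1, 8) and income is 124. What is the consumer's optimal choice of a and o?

a* = 28, o* = 12

MU_a = 7/a, MU_o = 2.
MRS = 7/a ÷ 2.
Tangency: set MRS = p_a/p_o = 1/8 = 0.125.
MRS depends only on a: 3.5/a = 0.125 ⇒ a* = 3.5/0.125 = 28.
From the budget, 8·o = 124 − 1·28 = 96, so o* = 12.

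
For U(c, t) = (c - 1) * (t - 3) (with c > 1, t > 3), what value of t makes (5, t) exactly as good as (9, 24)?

t = 45

U(9, 24) = 168.
Set U(5, t) = 168 and solve.
With c = 5: (5 − 1) = 4, so (t − 3) = 168/4 = 42.
So t = 3 + 42 = 45.
Check: U(5, 45) = 168.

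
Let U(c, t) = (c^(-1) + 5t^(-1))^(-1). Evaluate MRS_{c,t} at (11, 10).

For CES with ρ = -1, MRS = (1/5)·(t/c)^2.
At (11, 10): MRS = 20/121.
So at (11, 10) the consumer would give up 20/121 units of t for one more unit of c.

MRS = 20/121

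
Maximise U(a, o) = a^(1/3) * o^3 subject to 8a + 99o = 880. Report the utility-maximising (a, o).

MU_a = 1/3·a^(-2/3)·o^3 and MU_o = 3·a^(1/3)·o^2.
MRS = MU_a/MU_o = (1/9)·o/a.
Tangency: set MRS = p_a/p_o = 8/99.
So (1/9)·o/a = 8/99, i.e. o = (8/11)·a.
Substitute into the budget 8·a + 99·o = 880: 80·a = 880, so a* = 11.
Then o* = (8/11)·11 = 8.

a* = 11, o* = 8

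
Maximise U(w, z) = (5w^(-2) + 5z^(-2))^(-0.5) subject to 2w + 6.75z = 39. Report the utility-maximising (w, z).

For CES with ρ = -2, MRS = (z/w)^3.
Tangency: set MRS = p_w/p_z = 2/6.75 = 8/27.
So (z/w)^3 = 8/27; taking the cube root, z/w = 2/3, i.e. z = (2/3)·w.
Substitute into the budget 2·w + 6.75·z = 39: 6.5·w = 39, so w* = 6 and z* = (2/3)·6 = 4.

w* = 6, z* = 4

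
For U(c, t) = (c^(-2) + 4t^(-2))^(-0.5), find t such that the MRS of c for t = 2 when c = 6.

t = 12

For CES with ρ = -2, MRS = (1/4)·(t/c)^3.
Setting (1/4)·(t/6)^3 = 2 gives (t/6)^3 = 8, so t/6 = 2 and t = 12.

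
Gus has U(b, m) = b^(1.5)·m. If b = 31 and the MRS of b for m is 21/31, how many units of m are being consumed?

m = 14

MU_b = 1.5·√b·m and MU_m = b^(1.5).
MRS = MU_b/MU_m = (1.5)·m/b.
Substitute b = 31: MRS = m/(62/3). Setting m/(62/3) = 21/31 gives m = (21/31)·(62/3) = 14.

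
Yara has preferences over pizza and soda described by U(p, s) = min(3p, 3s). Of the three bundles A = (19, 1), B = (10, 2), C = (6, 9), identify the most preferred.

Evaluate utility at each bundle:
U(A) = 3.
U(B) = 6.
U(C) = 18.
Highest utility is C, so C ≻ B ≻ A.

Bundle C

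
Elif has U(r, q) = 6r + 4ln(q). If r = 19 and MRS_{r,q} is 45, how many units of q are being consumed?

q = 30

MU_r = 6, MU_q = 4/q.
MRS = 6 ÷ (4/q).
MRS depends only on q: 1.5·q = 45 ⇒ q = 45/1.5 = 30.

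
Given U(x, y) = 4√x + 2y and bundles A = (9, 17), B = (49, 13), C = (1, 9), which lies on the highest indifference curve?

Evaluate utility at each bundle:
U(A) = 46.000.
U(B) = 54.000.
U(C) = 22.000.
Highest utility is B, so B ≻ A ≻ C.

Bundle B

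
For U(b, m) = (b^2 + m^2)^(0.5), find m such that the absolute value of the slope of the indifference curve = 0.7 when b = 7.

m = 10

For CES with ρ = 2, MRS = (m/b)^(-1).
Setting (m/7)^(-1) = 0.7 gives m/7 = 10/7 and m = 10.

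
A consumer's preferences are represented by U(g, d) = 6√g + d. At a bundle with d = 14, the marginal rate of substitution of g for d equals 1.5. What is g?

g = 4

MU_g = 6/(2√g), MU_d = 1.
MRS = 6/(2√g) ÷ 1.
MRS depends only on g: 3/√g = 1.5 ⇒ √g = 3/1.5 = 2 ⇒ g = 4.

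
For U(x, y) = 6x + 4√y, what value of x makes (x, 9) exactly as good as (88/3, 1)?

x = 28

U(88/3, 1) = 180.
Set U(x, 9) = 180 and solve.
With y = 9: √9 = 3, so 6x = 180 − 4·3 = 168 and x = 28.
Check: U(28, 9) = 180.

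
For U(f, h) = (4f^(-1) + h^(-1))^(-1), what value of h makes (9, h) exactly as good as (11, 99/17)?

h = 11

U depends on (f, h) only through S = 4f^(-1) + h^(-1), so equal utility means equal S. At (11, 99/17): S = 53/99.
With f = 9: 4·9^(-1) = 4/9, so h^(-1) = 53/99 − 4/9 = 1/11.
Hence h = 1/(1/11) = 11.
Check: U(9, 11) = 1.8679.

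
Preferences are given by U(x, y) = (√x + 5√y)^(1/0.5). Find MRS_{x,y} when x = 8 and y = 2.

For CES with ρ = 0.5, MRS = (1/5)·√(y/x).
At (8, 2): MRS = 0.1.
The indifference curve has slope −0.1 at this bundle.

MRS = 0.1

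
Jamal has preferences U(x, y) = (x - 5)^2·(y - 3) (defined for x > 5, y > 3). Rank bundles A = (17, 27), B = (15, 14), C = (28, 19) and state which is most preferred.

Bundle C

Evaluate utility at each bundle:
U(A) = 3456.
U(B) = 1100.
U(C) = 8464.
Highest utility is C, so C ≻ A ≻ B.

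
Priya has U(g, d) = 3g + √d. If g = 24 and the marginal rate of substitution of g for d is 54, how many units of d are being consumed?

MU_g = 3, MU_d = 1/(2√d).
MRS = 3 ÷ (1/(2√d)).
MRS depends only on d: 6·√d = 54 ⇒ √d = 54/6 = 9 ⇒ d = 81.

d = 81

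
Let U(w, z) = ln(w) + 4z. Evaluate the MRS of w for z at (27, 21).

MRS = 1/108

MU_w = 1/w, MU_z = 4.
MRS = 1/w ÷ 4.
At (27, 21): MRS = 1/108.
That is, one extra unit of w is worth 1/108 units of z at the margin.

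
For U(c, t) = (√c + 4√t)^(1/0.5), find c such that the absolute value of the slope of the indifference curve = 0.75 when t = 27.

For CES with ρ = 0.5, MRS = (1/4)·√(t/c).
Setting (1/4)·√(27/c) = 0.75 gives √(27/c) = 3, so 27/c = 9 and c = 3.

c = 3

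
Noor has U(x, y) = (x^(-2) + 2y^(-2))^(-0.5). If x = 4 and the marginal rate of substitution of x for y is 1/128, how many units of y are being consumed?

For CES with ρ = -2, MRS = (1/2)·(y/x)^3.
Setting (1/2)·(y/4)^3 = 1/128 gives (y/4)^3 = 1/64, so y/4 = 0.25 and y = 1.

y = 1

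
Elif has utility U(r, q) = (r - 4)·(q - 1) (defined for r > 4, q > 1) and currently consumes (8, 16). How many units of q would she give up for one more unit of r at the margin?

MRS = 3.75

MU_r = (q−1), MU_q = (r−4).
MRS = (q−1)/(r−4).
At (8, 16): MRS = 3.75.
The indifference curve has slope −3.75 at this bundle.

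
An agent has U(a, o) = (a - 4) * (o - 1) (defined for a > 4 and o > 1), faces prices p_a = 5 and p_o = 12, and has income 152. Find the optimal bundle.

a* = 16, o* = 6

MU_a = (o−1), MU_o = (a−4).
MRS = (o−1)/(a−4).
Tangency: set MRS = p_a/p_o = 5/12.
So (o − 1)/(a − 4) = 5/12, i.e. (o − 1) = (5/12)·(a − 4).
Rewrite the budget in excess-of-subsistence terms: 5·(a − 4) + 12·(o − 1) = 152 − 5·4 − 12·1 = 120.
Substituting, 10·(a − 4) = 120, so a − 4 = 12 and a* = 16.
Then o − 1 = (5/12)·12 = 5, so o* = 6.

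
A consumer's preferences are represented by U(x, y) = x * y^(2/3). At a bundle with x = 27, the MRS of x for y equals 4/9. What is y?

y = 8

MU_x = y^(2/3) and MU_y = 2/3·x·y^(-1/3).
MRS = MU_x/MU_y = (1.5)·y/x.
Substitute x = 27: MRS = y/18. Setting y/18 = 4/9 gives y = (4/9)·18 = 8.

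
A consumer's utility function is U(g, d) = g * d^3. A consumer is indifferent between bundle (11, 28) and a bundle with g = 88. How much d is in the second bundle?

U(11, 28) = 241472.
Set U(88, d) = 241472 and solve.
With g = 88: d^3 = 241472/88 = 2744; taking the cube root, d = 14.
Check: U(88, 14) = 241472.

d = 14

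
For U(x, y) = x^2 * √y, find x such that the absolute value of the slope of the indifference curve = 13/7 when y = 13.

x = 28

MU_x = 2·x·√y and MU_y = 0.5·x^2·y^(-0.5).
MRS = MU_x/MU_y = (4)·y/x.
Substitute y = 13: MRS = 52/x. Setting 52/x = 13/7 gives x = 52/(13/7) = 28.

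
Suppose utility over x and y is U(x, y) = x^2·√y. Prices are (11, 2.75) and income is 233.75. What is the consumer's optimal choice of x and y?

MU_x = 2·x·√y and MU_y = 0.5·x^2·y^(-0.5).
MRS = MU_x/MU_y = (4)·y/x.
Tangency: set MRS = p_x/p_y = 11/2.75 = 4.
So (4)·y/x = 4, i.e. y = x.
Substitute into the budget 11·x + 2.75·y = 233.75: 13.75·x = 233.75, so x* = 17.
Then y* = 17.

x* = 17, y* = 17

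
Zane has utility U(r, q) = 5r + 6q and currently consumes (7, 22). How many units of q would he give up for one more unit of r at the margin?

MU_r = 5, MU_q = 6, so MRS = 5/6 at every bundle.
At (7, 22): MRS = 5/6.
So at (7, 22) the consumer would give up 5/6 units of q for one more unit of r.

MRS = 5/6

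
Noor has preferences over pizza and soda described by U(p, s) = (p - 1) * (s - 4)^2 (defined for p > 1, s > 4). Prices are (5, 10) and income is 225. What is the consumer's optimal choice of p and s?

p* = 13, s* = 16

MU_p = (s−4)^2, MU_s = 2·(p−1)·(s−4).
MRS = (1/2)·(s−4)/(p−1).
Tangency: set MRS = p_p/p_s = 5/10 = 0.5.
So (1/2)·(s − 4)/(p − 1) = 0.5, i.e. (s − 4) = (p − 1).
Rewrite the budget in excess-of-subsistence terms: 5·(p − 1) + 10·(s − 4) = 225 − 5·1 − 10·4 = 180.
Substituting, 15·(p − 1) = 180, so p − 1 = 12 and p* = 13.
Then s − 4 = 12, so s* = 16.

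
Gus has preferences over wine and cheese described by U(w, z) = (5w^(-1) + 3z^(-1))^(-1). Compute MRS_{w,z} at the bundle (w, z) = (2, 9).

For CES with ρ = -1, MRS = (5/3)·(z/w)^2.
At (2, 9): MRS = 33.75.
So at (2, 9) the consumer would give up 33.75 units of z for one more unit of w.

MRS = 33.75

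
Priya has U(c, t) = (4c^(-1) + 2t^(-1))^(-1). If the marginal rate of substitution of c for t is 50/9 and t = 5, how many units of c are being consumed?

For CES with ρ = -1, MRS = (4/2)·(t/c)^2.
Setting (4/2)·(5/c)^2 = 50/9 gives (5/c)^2 = 25/9, so 5/c = 5/3 and c = 3.

c = 3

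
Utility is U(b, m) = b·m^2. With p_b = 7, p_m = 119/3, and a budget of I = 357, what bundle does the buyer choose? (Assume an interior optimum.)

b* = 17, m* = 6

MU_b = m^2 and MU_m = 2·b·m.
MRS = MU_b/MU_m = (1/2)·m/b.
Tangency: set MRS = p_b/p_m = 7/(119/3) = 3/17.
So (1/2)·m/b = 3/17, i.e. m = (6/17)·b.
Substitute into the budget 7·b + (119/3)·m = 357: 21·b = 357, so b* = 17.
Then m* = (6/17)·17 = 6.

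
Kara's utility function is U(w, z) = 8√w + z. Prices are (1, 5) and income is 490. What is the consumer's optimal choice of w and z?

MU_w = 8/(2√w), MU_z = 1.
MRS = 8/(2√w) ÷ 1.
Tangency: set MRS = p_w/p_z = 1/5 = 0.2.
MRS depends only on w: 4/√w = 0.2 ⇒ √w = 4/0.2 = 20 ⇒ w* = 400.
From the budget, 5·z = 490 − 1·400 = 90, so z* = 18.

w* = 400, z* = 18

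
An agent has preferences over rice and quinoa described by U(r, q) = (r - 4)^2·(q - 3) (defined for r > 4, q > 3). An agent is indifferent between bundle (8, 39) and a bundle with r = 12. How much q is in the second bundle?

U(8, 39) = 576.
Set U(12, q) = 576 and solve.
With r = 12: (12 − 4)^2 = 64, so (q − 3) = 576/64 = 9.
So q = 3 + 9 = 12.
Check: U(12, 12) = 576.

q = 12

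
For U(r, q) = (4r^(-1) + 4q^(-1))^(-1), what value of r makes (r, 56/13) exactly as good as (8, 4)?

U depends on (r, q) only through S = 4r^(-1) + 4q^(-1), so equal utility means equal S. At (8, 4): S = 1.5.
With q = 56/13: 4·(56/13)^(-1) = 13/14, so 4r^(-1) = 1.5 − 13/14 = 4/7, i.e. r^(-1) = 1/7.
Hence r = 1/(1/7) = 7.
Check: U(7, 56/13) = 0.6667.

r = 7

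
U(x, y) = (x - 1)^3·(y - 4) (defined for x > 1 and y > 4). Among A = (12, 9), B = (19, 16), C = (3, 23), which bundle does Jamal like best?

Evaluate utility at each bundle:
U(A) = 6655.
U(B) = 69984.
U(C) = 152.
Highest utility is B, so B ≻ A ≻ C.

Bundle B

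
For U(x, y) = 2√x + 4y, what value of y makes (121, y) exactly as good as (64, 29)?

U(64, 29) = 132.
Set U(121, y) = 132 and solve.
With x = 121: √121 = 11, so 4y = 132 − 2·11 = 110 and y = 27.5.
Check: U(121, 27.5) = 132.

y = 27.5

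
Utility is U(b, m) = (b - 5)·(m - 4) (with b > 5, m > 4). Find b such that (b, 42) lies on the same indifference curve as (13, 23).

U(13, 23) = 152.
Set U(b, 42) = 152 and solve.
With m = 42: (42 − 4) = 38, so (b − 5) = 152/38 = 4.
So b = 5 + 4 = 9.
Check: U(9, 42) = 152.

b = 9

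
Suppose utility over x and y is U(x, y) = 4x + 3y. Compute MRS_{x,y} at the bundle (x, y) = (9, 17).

MRS = 4/3

MU_x = 4, MU_y = 3, so MRS = 4/3 at every bundle.
At (9, 17): MRS = 4/3.
So at (9, 17) the consumer would give up 4/3 units of y for one more unit of x.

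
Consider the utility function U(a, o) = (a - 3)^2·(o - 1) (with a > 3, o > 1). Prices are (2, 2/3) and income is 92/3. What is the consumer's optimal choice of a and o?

MU_a = 2·(a−3)·(o−1), MU_o = (a−3)^2.
MRS = (2/1)·(o−1)/(a−3).
Tangency: set MRS = p_a/p_o = 2/(2/3) = 3.
So (2/1)·(o − 1)/(a − 3) = 3, i.e. (o − 1) = 1.5·(a − 3).
Rewrite the budget in excess-of-subsistence terms: 2·(a − 3) + (2/3)·(o − 1) = 92/3 − 2·3 − (2/3)·1 = 24.
Substituting, 3·(a − 3) = 24, so a − 3 = 8 and a* = 11.
Then o − 1 = 1.5·8 = 12, so o* = 13.

a* = 11, o* = 13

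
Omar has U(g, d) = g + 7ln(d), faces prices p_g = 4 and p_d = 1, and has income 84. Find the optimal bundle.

g* = 14, d* = 28

MU_g = 1, MU_d = 7/d.
MRS = 1 ÷ (7/d).
Tangency: set MRS = p_g/p_d = 4/1 = 4.
MRS depends only on d: (1/7)·d = 4 ⇒ d* = 4/(1/7) = 28.
From the budget, 4·g = 84 − 1·28 = 56, so g* = 14.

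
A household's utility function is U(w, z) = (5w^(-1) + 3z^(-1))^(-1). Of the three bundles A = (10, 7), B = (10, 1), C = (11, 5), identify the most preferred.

Evaluate utility at each bundle:
U(A) = 1.077.
U(B) = 0.286.
U(C) = 0.948.
Highest utility is A, so A ≻ C ≻ B.

Bundle A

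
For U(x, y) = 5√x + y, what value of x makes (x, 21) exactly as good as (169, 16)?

x = 144

U(169, 16) = 81.
Set U(x, 21) = 81 and solve.
With y = 21: 5√x = 81 − 21 = 60, so √x = 12 and x = 144.
Check: U(144, 21) = 81.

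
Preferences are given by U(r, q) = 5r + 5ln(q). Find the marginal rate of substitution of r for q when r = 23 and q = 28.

MU_r = 5, MU_q = 5/q.
MRS = 5 ÷ (5/q).
At (23, 28): MRS = 28.
That is, one extra unit of r is worth 28 units of q at the margin.

MRS = 28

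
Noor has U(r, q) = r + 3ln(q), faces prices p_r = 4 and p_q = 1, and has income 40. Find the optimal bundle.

r* = 7, q* = 12

MU_r = 1, MU_q = 3/q.
MRS = 1 ÷ (3/q).
Tangency: set MRS = p_r/p_q = 4/1 = 4.
MRS depends only on q: (1/3)·q = 4 ⇒ q* = 4/(1/3) = 12.
From the budget, 4·r = 40 − 1·12 = 28, so r* = 7.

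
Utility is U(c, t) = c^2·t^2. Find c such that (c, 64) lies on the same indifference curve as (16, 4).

c = 1

U(16, 4) = 4096.
Set U(c, 64) = 4096 and solve.
With t = 64: 64^2 = 4096, so c^2 = 4096/4096 = 1; taking the square root, c = 1.
Check: U(1, 64) = 4096.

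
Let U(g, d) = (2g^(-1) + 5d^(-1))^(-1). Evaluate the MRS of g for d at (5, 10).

MRS = 1.6

For CES with ρ = -1, MRS = (2/5)·(d/g)^2.
At (5, 10): MRS = 1.6.
So at (5, 10) the consumer would give up 1.6 units of d for one more unit of g.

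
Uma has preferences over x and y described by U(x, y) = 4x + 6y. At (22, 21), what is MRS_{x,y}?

MU_x = 4, MU_y = 6, so MRS = 4/6 = 2/3 at every bundle.
At (22, 21): MRS = 2/3.
That is, one extra unit of x is worth 2/3 units of y at the margin.

MRS = 2/3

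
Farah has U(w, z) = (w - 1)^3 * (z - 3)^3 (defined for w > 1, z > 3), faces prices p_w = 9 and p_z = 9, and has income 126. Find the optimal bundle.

MU_w = 3·(w−1)^2·(z−3)^3, MU_z = 3·(w−1)^3·(z−3)^2.
MRS = (z−3)/(w−1).
Tangency: set MRS = p_w/p_z = 9/9 = 1.
So (z − 3)/(w − 1) = 1, i.e. (z − 3) = (w − 1).
Rewrite the budget in excess-of-subsistence terms: 9·(w − 1) + 9·(z − 3) = 126 − 9·1 − 9·3 = 90.
Substituting, 18·(w − 1) = 90, so w − 1 = 5 and w* = 6.
Then z − 3 = 5, so z* = 8.

w* = 6, z* = 8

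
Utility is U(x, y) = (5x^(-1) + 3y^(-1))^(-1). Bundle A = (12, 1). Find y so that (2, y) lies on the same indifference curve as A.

y = 36/11

U depends on (x, y) only through S = 5x^(-1) + 3y^(-1), so equal utility means equal S. At (12, 1): S = 41/12.
With x = 2: 5·2^(-1) = 2.5, so 3y^(-1) = 41/12 − 2.5 = 11/12, i.e. y^(-1) = 11/36.
Hence y = 1/(11/36) = 36/11.
Check: U(2, 36/11) = 0.2927.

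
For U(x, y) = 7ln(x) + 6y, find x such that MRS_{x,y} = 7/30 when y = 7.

MU_x = 7/x, MU_y = 6.
MRS = 7/x ÷ 6.
MRS depends only on x: (7/6)/x = 7/30 ⇒ x = (7/6)/(7/30) = 5.

x = 5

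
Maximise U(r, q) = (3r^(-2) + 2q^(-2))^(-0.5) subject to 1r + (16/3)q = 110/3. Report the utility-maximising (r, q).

r* = 10, q* = 5

For CES with ρ = -2, MRS = (3/2)·(q/r)^3.
Tangency: set MRS = p_r/p_q = 1/(16/3) = 3/16.
So (q/r)^3 = 0.125; taking the cube root, q/r = 0.5, i.e. q = 0.5·r.
Substitute into the budget 1·r + (16/3)·q = 110/3: (11/3)·r = 110/3, so r* = 10 and q* = 0.5·10 = 5.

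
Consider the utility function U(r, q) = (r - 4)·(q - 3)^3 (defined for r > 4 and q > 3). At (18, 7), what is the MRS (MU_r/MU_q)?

MU_r = (q−3)^3, MU_q = 3·(r−4)·(q−3)^2.
MRS = (1/3)·(q−3)/(r−4).
At (18, 7): MRS = 2/21.
The indifference curve has slope −2/21 at this bundle.

MRS = 2/21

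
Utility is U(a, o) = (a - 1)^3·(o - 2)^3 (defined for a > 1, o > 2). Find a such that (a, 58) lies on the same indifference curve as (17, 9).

U(17, 9) = 1404928.
Set U(a, 58) = 1404928 and solve.
With o = 58: (58 − 2)^3 = 175616, so (a − 1)^3 = 1404928/175616 = 8.
Taking the cube root (with a > 1): a − 1 = 2, so a = 3.
Check: U(3, 58) = 1404928.

a = 3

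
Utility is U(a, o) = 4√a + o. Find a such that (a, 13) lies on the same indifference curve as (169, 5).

a = 121

U(169, 5) = 57.
Set U(a, 13) = 57 and solve.
With o = 13: 4√a = 57 − 13 = 44, so √a = 11 and a = 121.
Check: U(121, 13) = 57.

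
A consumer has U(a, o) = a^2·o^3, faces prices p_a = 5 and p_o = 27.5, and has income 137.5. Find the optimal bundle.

a* = 11, o* = 3

MU_a = 2·a·o^3 and MU_o = 3·a^2·o^2.
MRS = MU_a/MU_o = (2/3)·o/a.
Tangency: set MRS = p_a/p_o = 5/27.5 = 2/11.
So (2/3)·o/a = 2/11, i.e. o = (3/11)·a.
Substitute into the budget 5·a + 27.5·o = 137.5: 12.5·a = 137.5, so a* = 11.
Then o* = (3/11)·11 = 3.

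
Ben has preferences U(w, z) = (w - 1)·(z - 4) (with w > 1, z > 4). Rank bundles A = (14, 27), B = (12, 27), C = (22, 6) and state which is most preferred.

Bundle A

Evaluate utility at each bundle:
U(A) = 299.
U(B) = 253.
U(C) = 42.
Highest utility is A, so A ≻ B ≻ C.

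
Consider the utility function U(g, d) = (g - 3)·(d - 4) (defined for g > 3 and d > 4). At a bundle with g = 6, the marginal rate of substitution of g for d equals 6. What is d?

d = 22

MU_g = (d−4), MU_d = (g−3).
MRS = (d−4)/(g−3).
Substitute g = 6: MRS = (d − 4)/3. Setting this equal to 6 gives d − 4 = 6·3 = 18, so d = 22.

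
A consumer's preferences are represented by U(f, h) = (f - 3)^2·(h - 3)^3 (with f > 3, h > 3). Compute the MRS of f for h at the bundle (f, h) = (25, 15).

MRS = 4/11

MU_f = 2·(f−3)·(h−3)^3, MU_h = 3·(f−3)^2·(h−3)^2.
MRS = (2/3)·(h−3)/(f−3).
At (25, 15): MRS = 4/11.
That is, one extra unit of f is worth 4/11 units of h at the margin.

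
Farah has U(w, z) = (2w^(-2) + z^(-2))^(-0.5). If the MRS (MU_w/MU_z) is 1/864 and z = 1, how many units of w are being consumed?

For CES with ρ = -2, MRS = (2/1)·(z/w)^3.
Setting (2/1)·(1/w)^3 = 1/864 gives (1/w)^3 = 1/1728, so 1/w = 1/12 and w = 12.

w = 12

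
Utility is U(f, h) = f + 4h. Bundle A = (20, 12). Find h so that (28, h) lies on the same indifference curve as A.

h = 10

U(20, 12) = 68.
Set U(28, h) = 68 and solve.
28 + 4h = 68 ⇒ 4h = 40 ⇒ h = 10.
Check: U(28, 10) = 68.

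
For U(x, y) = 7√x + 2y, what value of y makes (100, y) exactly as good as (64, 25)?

U(64, 25) = 106.
Set U(100, y) = 106 and solve.
With x = 100: √100 = 10, so 2y = 106 − 7·10 = 36 and y = 18.
Check: U(100, 18) = 106.

y = 18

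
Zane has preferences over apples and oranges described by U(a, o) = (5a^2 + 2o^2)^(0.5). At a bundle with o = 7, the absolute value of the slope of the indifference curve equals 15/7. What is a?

a = 6

For CES with ρ = 2, MRS = (5/2)·(o/a)^(-1).
Setting (5/2)·(7/a)^(-1) = 15/7 gives (7/a)^(-1) = 6/7, so 7/a = 7/6 and a = 6.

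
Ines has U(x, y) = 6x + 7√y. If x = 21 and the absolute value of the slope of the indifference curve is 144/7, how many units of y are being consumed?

MU_x = 6, MU_y = 7/(2√y).
MRS = 6 ÷ (7/(2√y)).
MRS depends only on y: (12/7)·√y = 144/7 ⇒ √y = (144/7)/(12/7) = 12 ⇒ y = 144.

y = 144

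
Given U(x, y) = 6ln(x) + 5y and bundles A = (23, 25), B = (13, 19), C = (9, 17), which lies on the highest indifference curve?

Evaluate utility at each bundle:
U(A) = 143.813.
U(B) = 110.390.
U(C) = 98.183.
Highest utility is A, so A ≻ B ≻ C.

Bundle A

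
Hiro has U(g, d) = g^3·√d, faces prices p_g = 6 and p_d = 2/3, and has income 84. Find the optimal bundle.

g* = 12, d* = 18

MU_g = 3·g^2·√d and MU_d = 0.5·g^3·d^(-0.5).
MRS = MU_g/MU_d = (6)·d/g.
Tangency: set MRS = p_g/p_d = 6/(2/3) = 9.
So (6)·d/g = 9, i.e. d = 1.5·g.
Substitute into the budget 6·g + (2/3)·d = 84: 7·g = 84, so g* = 12.
Then d* = 1.5·12 = 18.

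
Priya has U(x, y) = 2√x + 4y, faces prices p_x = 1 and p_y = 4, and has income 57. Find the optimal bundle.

MU_x = 2/(2√x), MU_y = 4.
MRS = 2/(2√x) ÷ 4.
Tangency: set MRS = p_x/p_y = 1/4 = 0.25.
MRS depends only on x: 0.25/√x = 0.25 ⇒ √x = 0.25/0.25 = 1 ⇒ x* = 1.
From the budget, 4·y = 57 − 1·1 = 56, so y* = 14.

x* = 1, y* = 14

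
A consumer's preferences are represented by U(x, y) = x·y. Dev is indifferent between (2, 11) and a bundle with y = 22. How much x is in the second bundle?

U(2, 11) = 22.
Set U(x, 22) = 22 and solve.
With y = 22: x = 22/22 = 1.
Check: U(1, 22) = 22.

x = 1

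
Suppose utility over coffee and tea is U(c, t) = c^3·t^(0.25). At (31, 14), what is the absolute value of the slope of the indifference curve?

MRS = 168/31

MU_c = 3·c^2·t^(0.25) and MU_t = 0.25·c^3·t^(-0.75).
MRS = MU_c/MU_t = (12)·t/c.
At (31, 14): MRS = 168/31.
The indifference curve has slope −168/31 at this bundle.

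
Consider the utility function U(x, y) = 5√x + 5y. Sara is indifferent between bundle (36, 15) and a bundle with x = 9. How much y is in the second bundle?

y = 18

U(36, 15) = 105.
Set U(9, y) = 105 and solve.
With x = 9: √9 = 3, so 5y = 105 − 5·3 = 90 and y = 18.
Check: U(9, 18) = 105.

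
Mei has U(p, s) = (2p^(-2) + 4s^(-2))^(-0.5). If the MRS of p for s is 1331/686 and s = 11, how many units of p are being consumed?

p = 7

For CES with ρ = -2, MRS = (2/4)·(s/p)^3.
Setting (2/4)·(11/p)^3 = 1331/686 gives (11/p)^3 = 1331/343, so 11/p = 11/7 and p = 7.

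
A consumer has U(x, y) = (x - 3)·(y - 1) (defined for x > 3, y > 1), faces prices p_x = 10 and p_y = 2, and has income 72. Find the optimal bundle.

x* = 5, y* = 11

MU_x = (y−1), MU_y = (x−3).
MRS = (y−1)/(x−3).
Tangency: set MRS = p_x/p_y = 10/2 = 5.
So (y − 1)/(x − 3) = 5, i.e. (y − 1) = 5·(x − 3).
Rewrite the budget in excess-of-subsistence terms: 10·(x − 3) + 2·(y − 1) = 72 − 10·3 − 2·1 = 40.
Substituting, 20·(x − 3) = 40, so x − 3 = 2 and x* = 5.
Then y − 1 = 5·2 = 10, so y* = 11.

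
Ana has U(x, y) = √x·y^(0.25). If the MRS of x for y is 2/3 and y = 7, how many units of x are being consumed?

x = 21

MU_x = 0.5·x^(-0.5)·y^(0.25) and MU_y = 0.25·√x·y^(-0.75).
MRS = MU_x/MU_y = (2)·y/x.
Substitute y = 7: MRS = 14/x. Setting 14/x = 2/3 gives x = 14/(2/3) = 21.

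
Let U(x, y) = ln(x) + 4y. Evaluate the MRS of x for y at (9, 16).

MU_x = 1/x, MU_y = 4.
MRS = 1/x ÷ 4.
At (9, 16): MRS = 1/36.
That is, one extra unit of x is worth 1/36 units of y at the margin.

MRS = 1/36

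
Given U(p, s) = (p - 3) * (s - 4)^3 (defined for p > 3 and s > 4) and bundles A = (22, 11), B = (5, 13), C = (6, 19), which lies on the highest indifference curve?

Bundle C

Evaluate utility at each bundle:
U(A) = 6517.
U(B) = 1458.
U(C) = 10125.
Highest utility is C, so C ≻ A ≻ B.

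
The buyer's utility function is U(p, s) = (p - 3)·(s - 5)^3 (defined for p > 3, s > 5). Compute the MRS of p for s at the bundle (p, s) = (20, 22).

MU_p = (s−5)^3, MU_s = 3·(p−3)·(s−5)^2.
MRS = (1/3)·(s−5)/(p−3).
At (20, 22): MRS = 1/3.
The indifference curve has slope −1/3 at this bundle.

MRS = 1/3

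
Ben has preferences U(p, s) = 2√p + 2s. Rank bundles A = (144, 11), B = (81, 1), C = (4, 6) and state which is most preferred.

Evaluate utility at each bundle:
U(A) = 46.000.
U(B) = 20.000.
U(C) = 16.000.
Highest utility is A, so A ≻ B ≻ C.

Bundle A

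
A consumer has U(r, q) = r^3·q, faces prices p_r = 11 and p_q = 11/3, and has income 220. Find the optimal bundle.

MU_r = 3·r^2·q and MU_q = r^3.
MRS = MU_r/MU_q = (3/1)·q/r.
Tangency: set MRS = p_r/p_q = 11/(11/3) = 3.
So (3/1)·q/r = 3, i.e. q = r.
Substitute into the budget 11·r + (11/3)·q = 220: (44/3)·r = 220, so r* = 15.
Then q* = 15.

r* = 15, q* = 15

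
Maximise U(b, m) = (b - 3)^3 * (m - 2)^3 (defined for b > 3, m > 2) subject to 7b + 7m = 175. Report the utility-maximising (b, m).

MU_b = 3·(b−3)^2·(m−2)^3, MU_m = 3·(b−3)^3·(m−2)^2.
MRS = (m−2)/(b−3).
Tangency: set MRS = p_b/p_m = 7/7 = 1.
So (m − 2)/(b − 3) = 1, i.e. (m − 2) = (b − 3).
Rewrite the budget in excess-of-subsistence terms: 7·(b − 3) + 7·(m − 2) = 175 − 7·3 − 7·2 = 140.
Substituting, 14·(b − 3) = 140, so b − 3 = 10 and b* = 13.
Then m − 2 = 10, so m* = 12.

b* = 13, m* = 12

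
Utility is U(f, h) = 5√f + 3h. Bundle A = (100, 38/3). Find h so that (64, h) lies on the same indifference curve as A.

U(100, 38/3) = 88.
Set U(64, h) = 88 and solve.
With f = 64: √64 = 8, so 3h = 88 − 5·8 = 48 and h = 16.
Check: U(64, 16) = 88.

h = 16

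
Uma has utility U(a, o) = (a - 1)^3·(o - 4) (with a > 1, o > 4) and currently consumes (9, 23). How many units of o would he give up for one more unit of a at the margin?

MRS = 7.125

MU_a = 3·(a−1)^2·(o−4), MU_o = (a−1)^3.
MRS = (3/1)·(o−4)/(a−1).
At (9, 23): MRS = 7.125.
So at (9, 23) the consumer would give up 7.125 units of o for one more unit of a.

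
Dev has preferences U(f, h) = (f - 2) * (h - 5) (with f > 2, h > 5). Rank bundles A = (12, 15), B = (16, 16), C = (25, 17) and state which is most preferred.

Bundle C

Evaluate utility at each bundle:
U(A) = 100.
U(B) = 154.
U(C) = 276.
Highest utility is C, so C ≻ B ≻ A.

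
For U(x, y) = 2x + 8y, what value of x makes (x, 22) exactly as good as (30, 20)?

U(30, 20) = 220.
Set U(x, 22) = 220 and solve.
2x + 8·22 = 220 ⇒ 2x = 44 ⇒ x = 22.
Check: U(22, 22) = 220.

x = 22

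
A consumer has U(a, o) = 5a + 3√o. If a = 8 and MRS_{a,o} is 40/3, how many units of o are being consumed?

MU_a = 5, MU_o = 3/(2√o).
MRS = 5 ÷ (3/(2√o)).
MRS depends only on o: (10/3)·√o = 40/3 ⇒ √o = (40/3)/(10/3) = 4 ⇒ o = 16.

o = 16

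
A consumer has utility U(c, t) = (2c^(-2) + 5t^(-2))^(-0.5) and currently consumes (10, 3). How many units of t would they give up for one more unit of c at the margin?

MRS = 27/2500

For CES with ρ = -2, MRS = (2/5)·(t/c)^3.
At (10, 3): MRS = 27/2500.
So at (10, 3) the consumer would give up 27/2500 units of t for one more unit of c.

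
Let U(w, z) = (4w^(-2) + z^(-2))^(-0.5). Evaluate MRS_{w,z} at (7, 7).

MRS = 4

For CES with ρ = -2, MRS = (4/1)·(z/w)^3.
At (7, 7): MRS = 4.
The indifference curve has slope −4 at this bundle.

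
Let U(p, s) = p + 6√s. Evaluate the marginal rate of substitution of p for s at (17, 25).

MRS = 5/3

MU_p = 1, MU_s = 6/(2√s).
MRS = 1 ÷ (6/(2√s)).
At (17, 25): MRS = 5/3.
The indifference curve has slope −5/3 at this bundle.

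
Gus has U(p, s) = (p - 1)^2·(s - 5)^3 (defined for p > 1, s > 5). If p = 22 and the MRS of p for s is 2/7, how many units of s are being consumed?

MU_p = 2·(p−1)·(s−5)^3, MU_s = 3·(p−1)^2·(s−5)^2.
MRS = (2/3)·(s−5)/(p−1).
Substitute p = 22: MRS = (s − 5)/31.5. Setting this equal to 2/7 gives s − 5 = (2/7)·31.5 = 9, so s = 14.

s = 14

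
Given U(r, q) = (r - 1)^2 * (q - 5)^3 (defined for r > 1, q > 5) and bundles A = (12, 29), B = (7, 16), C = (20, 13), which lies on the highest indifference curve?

Bundle A

Evaluate utility at each bundle:
U(A) = 1672704.
U(B) = 47916.
U(C) = 184832.
Highest utility is A, so A ≻ C ≻ B.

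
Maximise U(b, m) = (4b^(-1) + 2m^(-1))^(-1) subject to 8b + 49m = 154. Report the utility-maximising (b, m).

b* = 7, m* = 2

For CES with ρ = -1, MRS = (4/2)·(m/b)^2.
Tangency: set MRS = p_b/p_m = 8/49.
So (m/b)^2 = 4/49; taking the square root, m/b = 2/7, i.e. m = (2/7)·b.
Substitute into the budget 8·b + 49·m = 154: 22·b = 154, so b* = 7 and m* = (2/7)·7 = 2.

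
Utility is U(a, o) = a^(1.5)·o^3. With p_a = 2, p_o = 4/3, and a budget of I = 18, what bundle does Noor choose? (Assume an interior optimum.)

MU_a = 1.5·√a·o^3 and MU_o = 3·a^(1.5)·o^2.
MRS = MU_a/MU_o = (0.5)·o/a.
Tangency: set MRS = p_a/p_o = 2/(4/3) = 1.5.
So (0.5)·o/a = 1.5, i.e. o = 3·a.
Substitute into the budget 2·a + (4/3)·o = 18: 6·a = 18, so a* = 3.
Then o* = 3·3 = 9.

a* = 3, o* = 9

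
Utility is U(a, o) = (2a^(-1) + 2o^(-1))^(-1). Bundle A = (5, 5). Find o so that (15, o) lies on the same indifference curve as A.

U depends on (a, o) only through S = 2a^(-1) + 2o^(-1), so equal utility means equal S. At (5, 5): S = 0.8.
With a = 15: 2·15^(-1) = 2/15, so 2o^(-1) = 0.8 − 2/15 = 2/3, i.e. o^(-1) = 1/3.
Hence o = 1/(1/3) = 3.
Check: U(15, 3) = 1.25.

o = 3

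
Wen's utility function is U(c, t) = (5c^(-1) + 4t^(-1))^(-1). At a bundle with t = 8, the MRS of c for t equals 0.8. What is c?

c = 10

For CES with ρ = -1, MRS = (5/4)·(t/c)^2.
Setting (5/4)·(8/c)^2 = 0.8 gives (8/c)^2 = 16/25, so 8/c = 0.8 and c = 10.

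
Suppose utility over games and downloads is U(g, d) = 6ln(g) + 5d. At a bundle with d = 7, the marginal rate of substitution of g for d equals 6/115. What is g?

g = 23

MU_g = 6/g, MU_d = 5.
MRS = 6/g ÷ 5.
MRS depends only on g: 1.2/g = 6/115 ⇒ g = 1.2/(6/115) = 23.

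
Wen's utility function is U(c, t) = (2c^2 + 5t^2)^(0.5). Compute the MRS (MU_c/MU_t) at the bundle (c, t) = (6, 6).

For CES with ρ = 2, MRS = (2/5)·(t/c)^(-1).
At (6, 6): MRS = 0.4.
So at (6, 6) the consumer would give up 0.4 units of t for one more unit of c.

MRS = 0.4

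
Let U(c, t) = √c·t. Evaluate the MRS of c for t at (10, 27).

MU_c = 0.5·c^(-0.5)·t and MU_t = √c.
MRS = MU_c/MU_t = (0.5)·t/c.
At (10, 27): MRS = 1.35.
So at (10, 27) the consumer would give up 1.35 units of t for one more unit of c.

MRS = 1.35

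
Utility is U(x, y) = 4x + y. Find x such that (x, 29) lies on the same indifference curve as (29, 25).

U(29, 25) = 141.
Set U(x, 29) = 141 and solve.
4x + 29 = 141 ⇒ 4x = 112 ⇒ x = 28.
Check: U(28, 29) = 141.

x = 28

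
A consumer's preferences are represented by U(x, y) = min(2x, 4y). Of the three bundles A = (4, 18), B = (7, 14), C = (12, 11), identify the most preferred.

Bundle C

Evaluate utility at each bundle:
U(A) = 8.
U(B) = 14.
U(C) = 24.
Highest utility is C, so C ≻ B ≻ A.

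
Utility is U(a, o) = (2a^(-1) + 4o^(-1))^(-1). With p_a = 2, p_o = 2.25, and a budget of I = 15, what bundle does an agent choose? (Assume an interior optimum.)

For CES with ρ = -1, MRS = (2/4)·(o/a)^2.
Tangency: set MRS = p_a/p_o = 2/2.25 = 8/9.
So (o/a)^2 = 16/9; taking the square root, o/a = 4/3, i.e. o = (4/3)·a.
Substitute into the budget 2·a + 2.25·o = 15: 5·a = 15, so a* = 3 and o* = (4/3)·3 = 4.

a* = 3, o* = 4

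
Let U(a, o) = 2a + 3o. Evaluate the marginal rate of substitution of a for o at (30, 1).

MRS = 2/3

MU_a = 2, MU_o = 3, so MRS = 2/3 at every bundle.
At (30, 1): MRS = 2/3.
That is, one extra unit of a is worth 2/3 units of o at the margin.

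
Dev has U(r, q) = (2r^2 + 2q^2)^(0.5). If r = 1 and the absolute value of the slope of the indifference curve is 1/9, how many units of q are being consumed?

For CES with ρ = 2, MRS = (q/r)^(-1).
Setting (q/1)^(-1) = 1/9 gives q/1 = 9 and q = 9.

q = 9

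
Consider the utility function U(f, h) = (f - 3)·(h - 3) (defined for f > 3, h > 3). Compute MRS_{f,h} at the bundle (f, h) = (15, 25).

MU_f = (h−3), MU_h = (f−3).
MRS = (h−3)/(f−3).
At (15, 25): MRS = 11/6.
That is, one extra unit of f is worth 11/6 units of h at the margin.

MRS = 11/6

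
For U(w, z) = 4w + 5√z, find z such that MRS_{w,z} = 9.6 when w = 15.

MU_w = 4, MU_z = 5/(2√z).
MRS = 4 ÷ (5/(2√z)).
MRS depends only on z: 1.6·√z = 9.6 ⇒ √z = 9.6/1.6 = 6 ⇒ z = 36.

z = 36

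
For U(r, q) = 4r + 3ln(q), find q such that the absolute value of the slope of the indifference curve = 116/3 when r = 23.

MU_r = 4, MU_q = 3/q.
MRS = 4 ÷ (3/q).
MRS depends only on q: (4/3)·q = 116/3 ⇒ q = (116/3)/(4/3) = 29.

q = 29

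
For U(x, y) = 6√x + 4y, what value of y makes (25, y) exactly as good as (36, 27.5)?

y = 29

U(36, 27.5) = 146.
Set U(25, y) = 146 and solve.
With x = 25: √25 = 5, so 4y = 146 − 6·5 = 116 and y = 29.
Check: U(25, 29) = 146.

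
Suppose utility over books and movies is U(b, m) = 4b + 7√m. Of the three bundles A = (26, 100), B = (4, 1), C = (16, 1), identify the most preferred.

Bundle A

Evaluate utility at each bundle:
U(A) = 174.000.
U(B) = 23.000.
U(C) = 71.000.
Highest utility is A, so A ≻ C ≻ B.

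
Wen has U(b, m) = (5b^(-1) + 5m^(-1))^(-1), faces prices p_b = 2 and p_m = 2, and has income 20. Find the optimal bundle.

b* = 5, m* = 5

For CES with ρ = -1, MRS = (m/b)^2.
Tangency: set MRS = p_b/p_m = 2/2 = 1.
So (m/b)^2 = 1; taking the square root, m/b = 1, i.e. m = b.
Substitute into the budget 2·b + 2·m = 20: 4·b = 20, so b* = 5 and m* = 5.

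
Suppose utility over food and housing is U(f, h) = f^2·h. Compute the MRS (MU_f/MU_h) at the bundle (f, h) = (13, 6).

MRS = 12/13

MU_f = 2·f·h and MU_h = f^2.
MRS = MU_f/MU_h = (2/1)·h/f.
At (13, 6): MRS = 12/13.
So at (13, 6) the consumer would give up 12/13 units of h for one more unit of f.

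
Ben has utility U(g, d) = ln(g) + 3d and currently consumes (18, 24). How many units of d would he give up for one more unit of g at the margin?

MRS = 1/54

MU_g = 1/g, MU_d = 3.
MRS = 1/g ÷ 3.
At (18, 24): MRS = 1/54.
That is, one extra unit of g is worth 1/54 units of d at the margin.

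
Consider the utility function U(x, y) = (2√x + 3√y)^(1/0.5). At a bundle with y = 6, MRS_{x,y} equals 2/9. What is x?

For CES with ρ = 0.5, MRS = (2/3)·√(y/x).
Setting (2/3)·√(6/x) = 2/9 gives √(6/x) = 1/3, so 6/x = 1/9 and x = 54.

x = 54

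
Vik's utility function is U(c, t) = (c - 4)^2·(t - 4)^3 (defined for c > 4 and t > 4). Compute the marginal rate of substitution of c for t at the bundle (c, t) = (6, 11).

MU_c = 2·(c−4)·(t−4)^3, MU_t = 3·(c−4)^2·(t−4)^2.
MRS = (2/3)·(t−4)/(c−4).
At (6, 11): MRS = 7/3.
So at (6, 11) the consumer would give up 7/3 units of t for one more unit of c.

MRS = 7/3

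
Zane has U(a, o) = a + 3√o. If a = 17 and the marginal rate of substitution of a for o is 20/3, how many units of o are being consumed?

MU_a = 1, MU_o = 3/(2√o).
MRS = 1 ÷ (3/(2√o)).
MRS depends only on o: (2/3)·√o = 20/3 ⇒ √o = (20/3)/(2/3) = 10 ⇒ o = 100.

o = 100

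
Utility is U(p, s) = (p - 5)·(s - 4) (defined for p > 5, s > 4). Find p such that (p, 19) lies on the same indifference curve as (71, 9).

p = 27

U(71, 9) = 330.
Set U(p, 19) = 330 and solve.
With s = 19: (19 − 4) = 15, so (p − 5) = 330/15 = 22.
So p = 5 + 22 = 27.
Check: U(27, 19) = 330.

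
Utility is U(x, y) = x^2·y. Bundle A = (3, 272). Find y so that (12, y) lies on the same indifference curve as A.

y = 17

U(3, 272) = 2448.
Set U(12, y) = 2448 and solve.
With x = 12: 12^2 = 144, so y = 2448/144 = 17.
Check: U(12, 17) = 2448.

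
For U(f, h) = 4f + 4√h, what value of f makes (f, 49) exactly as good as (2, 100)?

f = 5

U(2, 100) = 48.
Set U(f, 49) = 48 and solve.
With h = 49: √49 = 7, so 4f = 48 − 4·7 = 20 and f = 5.
Check: U(5, 49) = 48.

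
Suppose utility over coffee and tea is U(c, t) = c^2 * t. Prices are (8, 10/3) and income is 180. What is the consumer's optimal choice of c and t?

c* = 15, t* = 18

MU_c = 2·c·t and MU_t = c^2.
MRS = MU_c/MU_t = (2/1)·t/c.
Tangency: set MRS = p_c/p_t = 8/(10/3) = 2.4.
So (2/1)·t/c = 2.4, i.e. t = 1.2·c.
Substitute into the budget 8·c + (10/3)·t = 180: 12·c = 180, so c* = 15.
Then t* = 1.2·15 = 18.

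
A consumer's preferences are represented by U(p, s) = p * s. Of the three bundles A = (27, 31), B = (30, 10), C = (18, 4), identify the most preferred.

Bundle A

Evaluate utility at each bundle:
U(A) = 837.
U(B) = 300.
U(C) = 72.
Highest utility is A, so A ≻ B ≻ C.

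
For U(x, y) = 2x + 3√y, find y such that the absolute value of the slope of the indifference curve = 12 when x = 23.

MU_x = 2, MU_y = 3/(2√y).
MRS = 2 ÷ (3/(2√y)).
MRS depends only on y: (4/3)·√y = 12 ⇒ √y = 12/(4/3) = 9 ⇒ y = 81.

y = 81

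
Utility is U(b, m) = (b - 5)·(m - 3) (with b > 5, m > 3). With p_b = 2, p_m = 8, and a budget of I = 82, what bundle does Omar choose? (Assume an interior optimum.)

MU_b = (m−3), MU_m = (b−5).
MRS = (m−3)/(b−5).
Tangency: set MRS = p_b/p_m = 2/8 = 0.25.
So (m − 3)/(b − 5) = 0.25, i.e. (m − 3) = 0.25·(b − 5).
Rewrite the budget in excess-of-subsistence terms: 2·(b − 5) + 8·(m − 3) = 82 − 2·5 − 8·3 = 48.
Substituting, 4·(b − 5) = 48, so b − 5 = 12 and b* = 17.
Then m − 3 = 0.25·12 = 3, so m* = 6.

b* = 17, m* = 6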